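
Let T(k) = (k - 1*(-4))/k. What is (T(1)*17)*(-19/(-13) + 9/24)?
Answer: 16235/104 ≈ 156.11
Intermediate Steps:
T(k) = (4 + k)/k (T(k) = (k + 4)/k = (4 + k)/k)
(T(1)*17)*(-19/(-13) + 9/24) = (((4 + 1)/1)*17)*(-19/(-13) + 9/24) = ((1*5)*17)*(-19*(-1/13) + 9*(1/24)) = (5*17)*(19/13 + 3/8) = 85*(191/104) = 16235/104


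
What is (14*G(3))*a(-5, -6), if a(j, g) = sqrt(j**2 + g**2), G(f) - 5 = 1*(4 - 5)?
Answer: 56*sqrt(61) ≈ 437.37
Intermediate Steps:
G(f) = 4 (G(f) = 5 + 1*(4 - 5) = 5 + 1*(-1) = 5 - 1 = 4)
a(j, g) = sqrt(g**2 + j**2)
(14*G(3))*a(-5, -6) = (14*4)*sqrt((-6)**2 + (-5)**2) = 56*sqrt(36 + 25) = 56*sqrt(61)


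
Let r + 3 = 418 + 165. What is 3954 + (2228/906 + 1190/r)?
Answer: 104005915/26274 ≈ 3958.5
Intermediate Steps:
r = 580 (r = -3 + (418 + 165) = -3 + 583 = 580)
3954 + (2228/906 + 1190/r) = 3954 + (2228/906 + 1190/580) = 3954 + (2228*(1/906) + 1190*(1/580)) = 3954 + (1114/453 + 119/58) = 3954 + 118519/26274 = 104005915/26274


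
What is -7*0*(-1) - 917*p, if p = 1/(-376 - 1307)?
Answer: 917/1683 ≈ 0.54486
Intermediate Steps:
p = -1/1683 (p = 1/(-1683) = -1/1683 ≈ -0.00059418)
-7*0*(-1) - 917*p = -7*0*(-1) - 917*(-1/1683) = 0*(-1) + 917/1683 = 0 + 917/1683 = 917/1683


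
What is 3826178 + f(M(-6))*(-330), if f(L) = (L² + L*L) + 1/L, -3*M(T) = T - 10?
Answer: 91376227/24 ≈ 3.8073e+6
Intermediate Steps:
M(T) = 10/3 - T/3 (M(T) = -(T - 10)/3 = -(-10 + T)/3 = 10/3 - T/3)
f(L) = 1/L + 2*L² (f(L) = (L² + L²) + 1/L = 2*L² + 1/L = 1/L + 2*L²)
3826178 + f(M(-6))*(-330) = 3826178 + ((1 + 2*(10/3 - ⅓*(-6))³)/(10/3 - ⅓*(-6)))*(-330) = 3826178 + ((1 + 2*(10/3 + 2)³)/(10/3 + 2))*(-330) = 3826178 + ((1 + 2*(16/3)³)/(16/3))*(-330) = 3826178 + (3*(1 + 2*(4096/27))/16)*(-330) = 3826178 + (3*(1 + 8192/27)/16)*(-330) = 3826178 + ((3/16)*(8219/27))*(-330) = 3826178 + (8219/144)*(-330) = 3826178 - 452045/24 = 91376227/24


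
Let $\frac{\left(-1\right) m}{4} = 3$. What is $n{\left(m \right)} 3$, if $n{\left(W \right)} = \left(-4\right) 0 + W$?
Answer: $-36$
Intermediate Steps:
$m = -12$ ($m = \left(-4\right) 3 = -12$)
$n{\left(W \right)} = W$ ($n{\left(W \right)} = 0 + W = W$)
$n{\left(m \right)} 3 = \left(-12\right) 3 = -36$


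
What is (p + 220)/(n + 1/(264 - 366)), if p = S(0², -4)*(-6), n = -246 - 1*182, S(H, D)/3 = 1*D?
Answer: -29784/43657 ≈ -0.68223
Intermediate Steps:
S(H, D) = 3*D (S(H, D) = 3*(1*D) = 3*D)
n = -428 (n = -246 - 182 = -428)
p = 72 (p = (3*(-4))*(-6) = -12*(-6) = 72)
(p + 220)/(n + 1/(264 - 366)) = (72 + 220)/(-428 + 1/(264 - 366)) = 292/(-428 + 1/(-102)) = 292/(-428 - 1/102) = 292/(-43657/102) = 292*(-102/43657) = -29784/43657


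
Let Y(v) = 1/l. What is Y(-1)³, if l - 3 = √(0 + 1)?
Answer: 1/64 ≈ 0.015625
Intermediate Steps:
l = 4 (l = 3 + √(0 + 1) = 3 + √1 = 3 + 1 = 4)
Y(v) = ¼ (Y(v) = 1/4 = ¼)
Y(-1)³ = (¼)³ = 1/64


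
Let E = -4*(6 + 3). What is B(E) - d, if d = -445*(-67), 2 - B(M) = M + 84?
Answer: -29861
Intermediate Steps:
E = -36 (E = -4*9 = -36)
B(M) = -82 - M (B(M) = 2 - (M + 84) = 2 - (84 + M) = 2 + (-84 - M) = -82 - M)
d = 29815
B(E) - d = (-82 - 1*(-36)) - 1*29815 = (-82 + 36) - 29815 = -46 - 29815 = -29861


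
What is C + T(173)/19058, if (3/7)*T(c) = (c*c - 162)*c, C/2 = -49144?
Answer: -5583470275/57174 ≈ -97658.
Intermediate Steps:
C = -98288 (C = 2*(-49144) = -98288)
T(c) = 7*c*(-162 + c**2)/3 (T(c) = 7*((c*c - 162)*c)/3 = 7*((c**2 - 162)*c)/3 = 7*((-162 + c**2)*c)/3 = 7*(c*(-162 + c**2))/3 = 7*c*(-162 + c**2)/3)
C + T(173)/19058 = -98288 + ((7/3)*173*(-162 + 173**2))/19058 = -98288 + ((7/3)*173*(-162 + 29929))*(1/19058) = -98288 + ((7/3)*173*29767)*(1/19058) = -98288 + (36047837/3)*(1/19058) = -98288 + 36047837/57174 = -5583470275/57174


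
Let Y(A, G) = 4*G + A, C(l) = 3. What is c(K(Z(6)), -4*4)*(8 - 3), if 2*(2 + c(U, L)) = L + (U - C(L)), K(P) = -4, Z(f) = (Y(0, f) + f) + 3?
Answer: -135/2 ≈ -67.500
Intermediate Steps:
Y(A, G) = A + 4*G
Z(f) = 3 + 5*f (Z(f) = ((0 + 4*f) + f) + 3 = (4*f + f) + 3 = 5*f + 3 = 3 + 5*f)
c(U, L) = -7/2 + L/2 + U/2 (c(U, L) = -2 + (L + (U - 1*3))/2 = -2 + (L + (U - 3))/2 = -2 + (L + (-3 + U))/2 = -2 + (-3 + L + U)/2 = -2 + (-3/2 + L/2 + U/2) = -7/2 + L/2 + U/2)
c(K(Z(6)), -4*4)*(8 - 3) = (-7/2 + (-4*4)/2 + (½)*(-4))*(8 - 3) = (-7/2 + (½)*(-16) - 2)*5 = (-7/2 - 8 - 2)*5 = -27/2*5 = -135/2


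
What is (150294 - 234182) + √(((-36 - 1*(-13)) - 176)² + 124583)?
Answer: -83888 + 2*√41046 ≈ -83483.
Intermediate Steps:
(150294 - 234182) + √(((-36 - 1*(-13)) - 176)² + 124583) = -83888 + √(((-36 + 13) - 176)² + 124583) = -83888 + √((-23 - 176)² + 124583) = -83888 + √((-199)² + 124583) = -83888 + √(39601 + 124583) = -83888 + √164184 = -83888 + 2*√41046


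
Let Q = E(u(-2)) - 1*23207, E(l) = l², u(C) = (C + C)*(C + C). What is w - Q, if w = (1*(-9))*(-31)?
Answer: 23230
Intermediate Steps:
w = 279 (w = -9*(-31) = 279)
u(C) = 4*C² (u(C) = (2*C)*(2*C) = 4*C²)
Q = -22951 (Q = (4*(-2)²)² - 1*23207 = (4*4)² - 23207 = 16² - 23207 = 256 - 23207 = -22951)
w - Q = 279 - 1*(-22951) = 279 + 22951 = 23230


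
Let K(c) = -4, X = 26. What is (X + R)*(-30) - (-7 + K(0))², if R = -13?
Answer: -511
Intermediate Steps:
(X + R)*(-30) - (-7 + K(0))² = (26 - 13)*(-30) - (-7 - 4)² = 13*(-30) - 1*(-11)² = -390 - 1*121 = -390 - 121 = -511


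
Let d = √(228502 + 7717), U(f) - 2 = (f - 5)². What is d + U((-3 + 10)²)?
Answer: 1938 + √236219 ≈ 2424.0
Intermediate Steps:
U(f) = 2 + (-5 + f)² (U(f) = 2 + (f - 5)² = 2 + (-5 + f)²)
d = √236219 ≈ 486.02
d + U((-3 + 10)²) = √236219 + (2 + (-5 + (-3 + 10)²)²) = √236219 + (2 + (-5 + 7²)²) = √236219 + (2 + (-5 + 49)²) = √236219 + (2 + 44²) = √236219 + (2 + 1936) = √236219 + 1938 = 1938 + √236219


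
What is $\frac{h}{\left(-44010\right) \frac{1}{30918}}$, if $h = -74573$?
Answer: $\frac{384274669}{7335} \approx 52389.0$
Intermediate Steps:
$\frac{h}{\left(-44010\right) \frac{1}{30918}} = - \frac{74573}{\left(-44010\right) \frac{1}{30918}} = - \frac{74573}{- \frac{7335}{5153}} = \left(-74573\right) \left(- \frac{5153}{7335}\right) = \frac{384274669}{7335}$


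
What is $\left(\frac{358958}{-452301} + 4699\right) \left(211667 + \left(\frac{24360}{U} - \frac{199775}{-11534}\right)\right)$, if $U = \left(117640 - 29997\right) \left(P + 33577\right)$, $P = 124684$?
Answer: $\frac{23988227640570001713982019173}{24120004295011537694} \approx 9.9454 \cdot 10^{8}$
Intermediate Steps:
$U = 13870468823$ ($U = \left(117640 - 29997\right) \left(124684 + 33577\right) = 87643 \cdot 158261 = 13870468823$)
$\left(\frac{358958}{-452301} + 4699\right) \left(211667 + \left(\frac{24360}{U} - \frac{199775}{-11534}\right)\right) = \left(\frac{358958}{-452301} + 4699\right) \left(211667 + \left(\frac{24360}{13870468823} - \frac{199775}{-11534}\right)\right) = \left(358958 \left(- \frac{1}{452301}\right) + 4699\right) \left(211667 + \left(24360 \cdot \frac{1}{13870468823} - - \frac{199775}{11534}\right)\right) = \left(- \frac{358958}{452301} + 4699\right) \left(211667 + \left(\frac{24360}{13870468823} + \frac{199775}{11534}\right)\right) = \frac{2125003441 \left(211667 + \frac{2770973190083065}{159981987404482}\right)}{452301} = \frac{2125003441}{452301} \cdot \frac{33865678301134574559}{159981987404482} = \frac{23988227640570001713982019173}{24120004295011537694}$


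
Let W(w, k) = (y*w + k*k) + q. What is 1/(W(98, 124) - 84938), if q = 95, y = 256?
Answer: -1/44379 ≈ -2.2533e-5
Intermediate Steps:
W(w, k) = 95 + k**2 + 256*w (W(w, k) = (256*w + k*k) + 95 = (256*w + k**2) + 95 = (k**2 + 256*w) + 95 = 95 + k**2 + 256*w)
1/(W(98, 124) - 84938) = 1/((95 + 124**2 + 256*98) - 84938) = 1/((95 + 15376 + 25088) - 84938) = 1/(40559 - 84938) = 1/(-44379) = -1/44379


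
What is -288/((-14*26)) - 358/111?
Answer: -24586/10101 ≈ -2.4340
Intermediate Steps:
-288/((-14*26)) - 358/111 = -288/(-364) - 358*1/111 = -288*(-1/364) - 358/111 = 72/91 - 358/111 = -24586/10101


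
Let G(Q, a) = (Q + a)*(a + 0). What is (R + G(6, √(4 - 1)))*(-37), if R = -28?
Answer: 925 - 222*√3 ≈ 540.48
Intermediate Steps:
G(Q, a) = a*(Q + a) (G(Q, a) = (Q + a)*a = a*(Q + a))
(R + G(6, √(4 - 1)))*(-37) = (-28 + √(4 - 1)*(6 + √(4 - 1)))*(-37) = (-28 + √3*(6 + √3))*(-37) = 1036 - 37*√3*(6 + √3)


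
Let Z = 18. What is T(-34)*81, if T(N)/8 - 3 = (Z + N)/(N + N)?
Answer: 35640/17 ≈ 2096.5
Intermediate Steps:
T(N) = 24 + 4*(18 + N)/N (T(N) = 24 + 8*((18 + N)/(N + N)) = 24 + 8*((18 + N)/((2*N))) = 24 + 8*((18 + N)*(1/(2*N))) = 24 + 8*((18 + N)/(2*N)) = 24 + 4*(18 + N)/N)
T(-34)*81 = (28 + 72/(-34))*81 = (28 + 72*(-1/34))*81 = (28 - 36/17)*81 = (440/17)*81 = 35640/17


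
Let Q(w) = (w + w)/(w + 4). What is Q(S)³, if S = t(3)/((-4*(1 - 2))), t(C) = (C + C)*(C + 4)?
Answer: 74088/24389 ≈ 3.0378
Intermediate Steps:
t(C) = 2*C*(4 + C) (t(C) = (2*C)*(4 + C) = 2*C*(4 + C))
S = 21/2 (S = (2*3*(4 + 3))/((-4*(1 - 2))) = (2*3*7)/((-4*(-1))) = 42/4 = 42*(¼) = 21/2 ≈ 10.500)
Q(w) = 2*w/(4 + w) (Q(w) = (2*w)/(4 + w) = 2*w/(4 + w))
Q(S)³ = (2*(21/2)/(4 + 21/2))³ = (2*(21/2)/(29/2))³ = (2*(21/2)*(2/29))³ = (42/29)³ = 74088/24389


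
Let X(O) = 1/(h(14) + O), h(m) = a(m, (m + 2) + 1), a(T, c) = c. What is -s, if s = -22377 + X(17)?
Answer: 760817/34 ≈ 22377.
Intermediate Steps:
h(m) = 3 + m (h(m) = (m + 2) + 1 = (2 + m) + 1 = 3 + m)
X(O) = 1/(17 + O) (X(O) = 1/((3 + 14) + O) = 1/(17 + O))
s = -760817/34 (s = -22377 + 1/(17 + 17) = -22377 + 1/34 = -760817/34 ≈ -22377.)
-s = -1*(-760817/34) = 760817/34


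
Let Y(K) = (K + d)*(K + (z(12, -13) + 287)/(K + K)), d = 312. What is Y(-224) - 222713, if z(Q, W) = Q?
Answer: -13579089/56 ≈ -2.4248e+5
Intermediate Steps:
Y(K) = (312 + K)*(K + 299/(2*K)) (Y(K) = (K + 312)*(K + (12 + 287)/(K + K)) = (312 + K)*(K + 299/((2*K))) = (312 + K)*(K + 299*(1/(2*K))) = (312 + K)*(K + 299/(2*K)))
Y(-224) - 222713 = (299/2 + (-224)² + 312*(-224) + 46644/(-224)) - 222713 = (299/2 + 50176 - 69888 + 46644*(-1/224)) - 222713 = (299/2 + 50176 - 69888 - 11661/56) - 222713 = -1107161/56 - 222713 = -13579089/56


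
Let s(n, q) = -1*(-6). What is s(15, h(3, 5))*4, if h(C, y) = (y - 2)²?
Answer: 24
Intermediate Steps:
h(C, y) = (-2 + y)²
s(n, q) = 6
s(15, h(3, 5))*4 = 6*4 = 24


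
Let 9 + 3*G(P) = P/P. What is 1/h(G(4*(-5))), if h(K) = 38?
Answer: 1/38 ≈ 0.026316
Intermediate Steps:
G(P) = -8/3 (G(P) = -3 + (P/P)/3 = -3 + (⅓)*1 = -3 + ⅓ = -8/3)
1/h(G(4*(-5))) = 1/38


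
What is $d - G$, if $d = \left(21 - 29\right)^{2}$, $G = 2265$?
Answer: $-2201$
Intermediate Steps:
$d = 64$ ($d = \left(-8\right)^{2} = 64$)
$d - G = 64 - 2265 = -2201$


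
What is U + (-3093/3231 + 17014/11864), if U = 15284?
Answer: 97648915123/6388764 ≈ 15284.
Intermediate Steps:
U + (-3093/3231 + 17014/11864) = 15284 + (-3093/3231 + 17014/11864) = 15284 + (-3093*1/3231 + 17014*(1/11864)) = 15284 + (-1031/1077 + 8507/5932) = 15284 + 3046147/6388764 = 97648915123/6388764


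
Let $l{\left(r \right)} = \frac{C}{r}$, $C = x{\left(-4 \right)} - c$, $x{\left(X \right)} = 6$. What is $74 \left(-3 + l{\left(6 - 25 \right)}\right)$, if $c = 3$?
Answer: $- \frac{4440}{19} \approx -233.68$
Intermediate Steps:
$C = 3$ ($C = 6 - 3 = 3$)
$l{\left(r \right)} = \frac{3}{r}$
$74 \left(-3 + l{\left(6 - 25 \right)}\right) = 74 \left(-3 + \frac{3}{6 - 25}\right) = 74 \left(-3 + \frac{3}{-19}\right) = 74 \left(-3 + 3 \left(- \frac{1}{19}\right)\right) = 74 \left(-3 - \frac{3}{19}\right) = 74 \left(- \frac{60}{19}\right) = - \frac{4440}{19}$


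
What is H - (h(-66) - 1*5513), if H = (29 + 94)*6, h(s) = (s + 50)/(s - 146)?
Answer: 331299/53 ≈ 6250.9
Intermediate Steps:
h(s) = (50 + s)/(-146 + s)
H = 738 (H = 123*6 = 738)
H - (h(-66) - 1*5513) = 738 - ((50 - 66)/(-146 - 66) - 1*5513) = 738 - (-16/(-212) - 5513) = 738 - (-1/212*(-16) - 5513) = 738 - (4/53 - 5513) = 738 - 1*(-292185/53) = 738 + 292185/53 = 331299/53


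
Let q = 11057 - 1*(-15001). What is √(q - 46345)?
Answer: I*√20287 ≈ 142.43*I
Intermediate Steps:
q = 26058 (q = 11057 + 15001 = 26058)
√(q - 46345) = √(26058 - 46345) = √(-20287) = I*√20287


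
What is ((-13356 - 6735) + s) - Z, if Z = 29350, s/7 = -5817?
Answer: -90160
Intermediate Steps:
s = -40719 (s = 7*(-5817) = -40719)
((-13356 - 6735) + s) - Z = ((-13356 - 6735) - 40719) - 1*29350 = (-20091 - 40719) - 29350 = -60810 - 29350 = -90160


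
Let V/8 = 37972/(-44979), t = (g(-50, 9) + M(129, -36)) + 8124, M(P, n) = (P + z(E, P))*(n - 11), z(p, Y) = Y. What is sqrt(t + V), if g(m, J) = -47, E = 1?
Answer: 31*I*sqrt(70563873)/4089 ≈ 63.685*I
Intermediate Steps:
M(P, n) = 2*P*(-11 + n) (M(P, n) = (P + P)*(n - 11) = (2*P)*(-11 + n) = 2*P*(-11 + n))
t = -4049 (t = (-47 + 2*129*(-11 - 36)) + 8124 = (-47 + 2*129*(-47)) + 8124 = (-47 - 12126) + 8124 = -12173 + 8124 = -4049)
V = -27616/4089 (V = 8*(37972/(-44979)) = 8*(37972*(-1/44979)) = 8*(-3452/4089) = -27616/4089 ≈ -6.7537)
sqrt(t + V) = sqrt(-4049 - 27616/4089) = sqrt(-16583977/4089) = 31*I*sqrt(70563873)/4089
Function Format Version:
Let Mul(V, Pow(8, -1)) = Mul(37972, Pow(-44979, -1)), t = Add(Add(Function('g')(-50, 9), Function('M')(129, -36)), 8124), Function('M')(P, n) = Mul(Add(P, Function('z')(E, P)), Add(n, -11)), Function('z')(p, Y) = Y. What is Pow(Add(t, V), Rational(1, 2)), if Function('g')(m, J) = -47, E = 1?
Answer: Mul(Rational(31, 4089), I, Pow(70563873, Rational(1, 2))) ≈ Mul(63.685, I)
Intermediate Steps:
Function('M')(P, n) = Mul(2, P, Add(-11, n)) (Function('M')(P, n) = Mul(Add(P, P), Add(n, -11)) = Mul(Mul(2, P), Add(-11, n)) = Mul(2, P, Add(-11, n)))
t = -4049 (t = Add(Add(-47, Mul(2, 129, Add(-11, -36))), 8124) = Add(Add(-47, Mul(2, 129, -47)), 8124) = Add(Add(-47, -12126), 8124) = Add(-12173, 8124) = -4049)
V = Rational(-27616, 4089) (V = Mul(8, Mul(37972, Pow(-44979, -1))) = Mul(8, Mul(37972, Rational(-1, 44979))) = Mul(8, Rational(-3452, 4089)) = Rational(-27616, 4089) ≈ -6.7537)
Pow(Add(t, V), Rational(1, 2)) = Pow(Add(-4049, Rational(-27616, 4089)), Rational(1, 2)) = Pow(Rational(-16583977, 4089), Rational(1, 2)) = Mul(Rational(31, 4089), I, Pow(70563873, Rational(1, 2)))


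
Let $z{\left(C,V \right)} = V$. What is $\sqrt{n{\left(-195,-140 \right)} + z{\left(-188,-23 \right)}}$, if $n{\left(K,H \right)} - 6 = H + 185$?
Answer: $2 \sqrt{7} \approx 5.2915$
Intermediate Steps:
$n{\left(K,H \right)} = 191 + H$ ($n{\left(K,H \right)} = 6 + \left(H + 185\right) = 6 + \left(185 + H\right) = 191 + H$)
$\sqrt{n{\left(-195,-140 \right)} + z{\left(-188,-23 \right)}} = \sqrt{\left(191 - 140\right) - 23} = \sqrt{51 - 23} = \sqrt{28} = 2 \sqrt{7}$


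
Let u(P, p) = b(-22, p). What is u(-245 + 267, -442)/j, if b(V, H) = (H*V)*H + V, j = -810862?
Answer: 2149015/405431 ≈ 5.3006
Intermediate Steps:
b(V, H) = V + V*H² (b(V, H) = V*H² + V = V + V*H²)
u(P, p) = -22 - 22*p² (u(P, p) = -22*(1 + p²) = -22 - 22*p²)
u(-245 + 267, -442)/j = (-22 - 22*(-442)²)/(-810862) = (-22 - 22*195364)*(-1/810862) = (-22 - 4298008)*(-1/810862) = -4298030*(-1/810862) = 2149015/405431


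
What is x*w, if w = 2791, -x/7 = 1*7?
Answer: -136759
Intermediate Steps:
x = -49 (x = -7*7 = -49)
x*w = -49*2791 = -136759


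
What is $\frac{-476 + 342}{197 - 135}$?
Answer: $- \frac{67}{31} \approx -2.1613$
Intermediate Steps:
$\frac{-476 + 342}{197 - 135} = - \frac{134}{62} = \left(-134\right) \frac{1}{62} = - \frac{67}{31}$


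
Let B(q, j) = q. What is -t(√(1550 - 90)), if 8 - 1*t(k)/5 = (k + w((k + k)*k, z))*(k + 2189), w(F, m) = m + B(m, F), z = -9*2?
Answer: -386760 + 21530*√365 ≈ 24570.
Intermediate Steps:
z = -18
w(F, m) = 2*m (w(F, m) = m + m = 2*m)
t(k) = 40 - 5*(-36 + k)*(2189 + k) (t(k) = 40 - 5*(k + 2*(-18))*(k + 2189) = 40 - 5*(k - 36)*(2189 + k) = 40 - 5*(-36 + k)*(2189 + k))
-t(√(1550 - 90)) = -(394060 - 10765*√(1550 - 90) - 5*(√(1550 - 90))²) = -(394060 - 21530*√365 - 5*(√1460)²) = -(394060 - 21530*√365 - 5*(2*√365)²) = -(394060 - 21530*√365 - 5*1460) = -(394060 - 21530*√365 - 7300) = -(386760 - 21530*√365) = -386760 + 21530*√365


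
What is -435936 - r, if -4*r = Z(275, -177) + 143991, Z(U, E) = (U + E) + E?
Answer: -399958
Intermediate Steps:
Z(U, E) = U + 2*E (Z(U, E) = (E + U) + E = U + 2*E)
r = -35978 (r = -((275 + 2*(-177)) + 143991)/4 = -((275 - 354) + 143991)/4 = -(-79 + 143991)/4 = -¼*143912 = -35978)
-435936 - r = -435936 - 1*(-35978) = -435936 + 35978 = -399958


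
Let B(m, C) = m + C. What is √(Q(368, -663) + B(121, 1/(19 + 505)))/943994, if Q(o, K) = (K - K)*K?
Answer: 3*√922895/247326428 ≈ 1.1653e-5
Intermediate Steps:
B(m, C) = C + m
Q(o, K) = 0 (Q(o, K) = 0*K = 0)
√(Q(368, -663) + B(121, 1/(19 + 505)))/943994 = √(0 + (1/(19 + 505) + 121))/943994 = √(0 + (1/524 + 121))*(1/943994) = √(0 + 63405/524)*(1/943994) = √(63405/524)*(1/943994) = (3*√922895/262)*(1/943994) = 3*√922895/247326428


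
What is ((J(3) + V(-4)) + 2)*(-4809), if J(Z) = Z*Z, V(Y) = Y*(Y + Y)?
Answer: -206787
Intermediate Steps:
V(Y) = 2*Y**2 (V(Y) = Y*(2*Y) = 2*Y**2)
J(Z) = Z**2
((J(3) + V(-4)) + 2)*(-4809) = ((3**2 + 2*(-4)**2) + 2)*(-4809) = ((9 + 2*16) + 2)*(-4809) = ((9 + 32) + 2)*(-4809) = (41 + 2)*(-4809) = 43*(-4809) = -206787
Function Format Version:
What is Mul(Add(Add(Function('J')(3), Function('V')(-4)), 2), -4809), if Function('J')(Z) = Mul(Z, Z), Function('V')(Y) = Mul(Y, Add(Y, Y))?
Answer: -206787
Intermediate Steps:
Function('V')(Y) = Mul(2, Pow(Y, 2)) (Function('V')(Y) = Mul(Y, Mul(2, Y)) = Mul(2, Pow(Y, 2)))
Function('J')(Z) = Pow(Z, 2)
Mul(Add(Add(Function('J')(3), Function('V')(-4)), 2), -4809) = Mul(Add(Add(Pow(3, 2), Mul(2, Pow(-4, 2))), 2), -4809) = Mul(Add(Add(9, Mul(2, 16)), 2), -4809) = Mul(Add(Add(9, 32), 2), -4809) = Mul(Add(41, 2), -4809) = Mul(43, -4809) = -206787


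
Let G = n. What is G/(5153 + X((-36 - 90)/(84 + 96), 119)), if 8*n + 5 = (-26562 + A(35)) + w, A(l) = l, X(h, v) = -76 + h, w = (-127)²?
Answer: -52015/203052 ≈ -0.25617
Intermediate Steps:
w = 16129
n = -10403/8 (n = -5/8 + ((-26562 + 35) + 16129)/8 = -5/8 + (-26527 + 16129)/8 = -5/8 + (⅛)*(-10398) = -5/8 - 5199/4 = -10403/8 ≈ -1300.4)
G = -10403/8 ≈ -1300.4
G/(5153 + X((-36 - 90)/(84 + 96), 119)) = -10403/(8*(5153 + (-76 + (-36 - 90)/(84 + 96)))) = -10403/(8*(5153 + (-76 - 126/180))) = -10403/(8*(5153 + (-76 - 126*1/180))) = -10403/(8*(5153 + (-76 - 7/10))) = -10403/(8*(5153 - 767/10)) = -10403/(8*50763/10) = -10403/8*10/50763 = -52015/203052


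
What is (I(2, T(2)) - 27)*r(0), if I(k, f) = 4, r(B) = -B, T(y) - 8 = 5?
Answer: 0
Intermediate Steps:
T(y) = 13 (T(y) = 8 + 5 = 13)
(I(2, T(2)) - 27)*r(0) = (4 - 27)*(-1*0) = -23*0 = 0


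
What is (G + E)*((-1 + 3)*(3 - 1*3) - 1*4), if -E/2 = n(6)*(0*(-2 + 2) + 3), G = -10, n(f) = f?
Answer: 184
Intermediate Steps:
E = -36 (E = -12*(0*(-2 + 2) + 3) = -12*(0*0 + 3) = -12*(0 + 3) = -12*3 = -2*18 = -36)
(G + E)*((-1 + 3)*(3 - 1*3) - 1*4) = (-10 - 36)*((-1 + 3)*(3 - 1*3) - 1*4) = -46*(2*(3 - 3) - 4) = -46*(2*0 - 4) = -46*(0 - 4) = -46*(-4) = 184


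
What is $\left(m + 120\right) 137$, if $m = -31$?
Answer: $12193$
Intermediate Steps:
$\left(m + 120\right) 137 = \left(-31 + 120\right) 137 = 89 \cdot 137 = 12193$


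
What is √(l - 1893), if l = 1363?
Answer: I*√530 ≈ 23.022*I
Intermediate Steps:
√(l - 1893) = √(1363 - 1893) = √(-530) = I*√530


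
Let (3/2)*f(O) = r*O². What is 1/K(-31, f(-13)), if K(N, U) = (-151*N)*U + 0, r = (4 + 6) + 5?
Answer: 1/7910890 ≈ 1.2641e-7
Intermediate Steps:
r = 15 (r = 10 + 5 = 15)
f(O) = 10*O² (f(O) = 2*(15*O²)/3 = 10*O²)
K(N, U) = -151*N*U (K(N, U) = -151*N*U + 0 = -151*N*U)
1/K(-31, f(-13)) = 1/(-151*(-31)*10*(-13)²) = 1/(-151*(-31)*10*169) = 1/(-151*(-31)*1690) = 1/7910890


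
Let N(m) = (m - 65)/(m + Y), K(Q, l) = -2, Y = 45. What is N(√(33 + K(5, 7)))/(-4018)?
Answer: 739/2002973 - 55*√31/4005946 ≈ 0.00029251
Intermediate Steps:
N(m) = (-65 + m)/(45 + m) (N(m) = (m - 65)/(m + 45) = (-65 + m)/(45 + m))
N(√(33 + K(5, 7)))/(-4018) = ((-65 + √(33 - 2))/(45 + √(33 - 2)))/(-4018) = ((-65 + √31)/(45 + √31))*(-1/4018) = -(-65 + √31)/(4018*(45 + √31))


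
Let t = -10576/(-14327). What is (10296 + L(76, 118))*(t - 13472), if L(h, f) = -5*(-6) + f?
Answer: -2015720908992/14327 ≈ -1.4069e+8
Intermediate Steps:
L(h, f) = 30 + f
t = 10576/14327 (t = -10576*(-1/14327) = 10576/14327 ≈ 0.73819)
(10296 + L(76, 118))*(t - 13472) = (10296 + (30 + 118))*(10576/14327 - 13472) = (10296 + 148)*(-193002768/14327) = 10444*(-193002768/14327) = -2015720908992/14327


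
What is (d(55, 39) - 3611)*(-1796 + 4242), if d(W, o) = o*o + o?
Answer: -5016746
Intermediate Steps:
d(W, o) = o + o² (d(W, o) = o² + o = o + o²)
(d(55, 39) - 3611)*(-1796 + 4242) = (39*(1 + 39) - 3611)*(-1796 + 4242) = (39*40 - 3611)*2446 = (1560 - 3611)*2446 = -2051*2446 = -5016746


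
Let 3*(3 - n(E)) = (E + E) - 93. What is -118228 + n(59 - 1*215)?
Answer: -118090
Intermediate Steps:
n(E) = 34 - 2*E/3 (n(E) = 3 - ((E + E) - 93)/3 = 3 - (2*E - 93)/3 = 3 - (-93 + 2*E)/3 = 3 + (31 - 2*E/3) = 34 - 2*E/3)
-118228 + n(59 - 1*215) = -118228 + (34 - 2*(59 - 1*215)/3) = -118228 + (34 - 2*(59 - 215)/3) = -118228 + (34 - ⅔*(-156)) = -118228 + (34 + 104) = -118228 + 138 = -118090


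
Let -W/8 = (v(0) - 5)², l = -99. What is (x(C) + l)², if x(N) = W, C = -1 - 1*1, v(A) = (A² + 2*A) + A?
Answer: 89401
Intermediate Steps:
v(A) = A² + 3*A
C = -2 (C = -1 - 1 = -2)
W = -200 (W = -8*(0*(3 + 0) - 5)² = -8*(0*3 - 5)² = -8*(0 - 5)² = -8*(-5)² = -8*25 = -200)
x(N) = -200
(x(C) + l)² = (-200 - 99)² = (-299)² = 89401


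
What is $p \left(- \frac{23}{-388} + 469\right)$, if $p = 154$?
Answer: $\frac{14013615}{194} \approx 72235.0$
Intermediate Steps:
$p \left(- \frac{23}{-388} + 469\right) = 154 \left(- \frac{23}{-388} + 469\right) = 154 \left(\left(-23\right) \left(- \frac{1}{388}\right) + 469\right) = 154 \left(\frac{23}{388} + 469\right) = 154 \cdot \frac{181995}{388} = \frac{14013615}{194}$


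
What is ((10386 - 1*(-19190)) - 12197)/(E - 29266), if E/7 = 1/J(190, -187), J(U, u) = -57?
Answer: -990603/1668169 ≈ -0.59383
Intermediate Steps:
E = -7/57 (E = 7/(-57) = 7*(-1/57) = -7/57 ≈ -0.12281)
((10386 - 1*(-19190)) - 12197)/(E - 29266) = ((10386 - 1*(-19190)) - 12197)/(-7/57 - 29266) = ((10386 + 19190) - 12197)/(-1668169/57) = (29576 - 12197)*(-57/1668169) = 17379*(-57/1668169) = -990603/1668169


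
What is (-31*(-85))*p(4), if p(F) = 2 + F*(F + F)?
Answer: 89590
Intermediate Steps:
p(F) = 2 + 2*F² (p(F) = 2 + F*(2*F) = 2 + 2*F²)
(-31*(-85))*p(4) = (-31*(-85))*(2 + 2*4²) = 2635*(2 + 2*16) = 2635*(2 + 32) = 2635*34 = 89590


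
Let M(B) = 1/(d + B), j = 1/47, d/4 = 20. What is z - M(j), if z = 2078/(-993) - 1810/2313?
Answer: -8314877069/2879432883 ≈ -2.8877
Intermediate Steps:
d = 80 (d = 4*20 = 80)
j = 1/47 ≈ 0.021277
z = -2201248/765603 (z = 2078*(-1/993) - 1810*1/2313 = -2078/993 - 1810/2313 = -2201248/765603 ≈ -2.8752)
M(B) = 1/(80 + B)
z - M(j) = -2201248/765603 - 1/(80 + 1/47) = -2201248/765603 - 1/3761/47 = -2201248/765603 - 1*47/3761 = -2201248/765603 - 47/3761 = -8314877069/2879432883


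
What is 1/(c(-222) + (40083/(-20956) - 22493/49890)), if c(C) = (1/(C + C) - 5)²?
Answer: 277022406960/6277037928503 ≈ 0.044133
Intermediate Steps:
c(C) = (-5 + 1/(2*C))² (c(C) = (1/(2*C) - 5)² = (-5 + 1/(2*C))²)
1/(c(-222) + (40083/(-20956) - 22493/49890)) = 1/((¼)*(-1 + 10*(-222))²/(-222)² + (40083/(-20956) - 22493/49890)) = 1/((¼)*(1/49284)*(-1 - 2220)² + (40083*(-1/20956) - 22493*1/49890)) = 1/((¼)*(1/49284)*(-2221)² + (-1293/676 - 22493/49890)) = 1/((¼)*(1/49284)*4932841 - 39856519/16862820) = 1/(4932841/197136 - 39856519/16862820) = 1/(6277037928503/277022406960) = 277022406960/6277037928503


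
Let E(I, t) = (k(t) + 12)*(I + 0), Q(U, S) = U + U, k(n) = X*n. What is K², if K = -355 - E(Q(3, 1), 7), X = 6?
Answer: 461041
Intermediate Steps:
k(n) = 6*n
Q(U, S) = 2*U
E(I, t) = I*(12 + 6*t) (E(I, t) = (6*t + 12)*(I + 0) = (12 + 6*t)*I = I*(12 + 6*t))
K = -679 (K = -355 - 6*2*3*(2 + 7) = -355 - 6*6*9 = -355 - 1*324 = -355 - 324 = -679)
K² = (-679)² = 461041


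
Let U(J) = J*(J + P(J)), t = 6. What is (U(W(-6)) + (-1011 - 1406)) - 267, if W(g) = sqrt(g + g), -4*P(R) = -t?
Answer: -2696 + 3*I*sqrt(3) ≈ -2696.0 + 5.1962*I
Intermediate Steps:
P(R) = 3/2 (P(R) = -(-1)*6/4 = -1/4*(-6) = 3/2)
W(g) = sqrt(2)*sqrt(g) (W(g) = sqrt(2*g) = sqrt(2)*sqrt(g))
U(J) = J*(3/2 + J) (U(J) = J*(J + 3/2) = J*(3/2 + J))
(U(W(-6)) + (-1011 - 1406)) - 267 = ((sqrt(2)*sqrt(-6))*(3 + 2*(sqrt(2)*sqrt(-6)))/2 + (-1011 - 1406)) - 267 = ((sqrt(2)*(I*sqrt(6)))*(3 + 2*(sqrt(2)*(I*sqrt(6))))/2 - 2417) - 267 = ((2*I*sqrt(3))*(3 + 2*(2*I*sqrt(3)))/2 - 2417) - 267 = ((2*I*sqrt(3))*(3 + 4*I*sqrt(3))/2 - 2417) - 267 = (I*sqrt(3)*(3 + 4*I*sqrt(3)) - 2417) - 267 = (-2417 + I*sqrt(3)*(3 + 4*I*sqrt(3))) - 267 = -2684 + I*sqrt(3)*(3 + 4*I*sqrt(3))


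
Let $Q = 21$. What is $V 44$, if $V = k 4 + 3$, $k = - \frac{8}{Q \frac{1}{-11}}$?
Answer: $\frac{18260}{21} \approx 869.52$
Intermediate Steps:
$k = \frac{88}{21}$ ($k = - \frac{8}{21 \frac{1}{-11}} = - \frac{8}{21 \left(- \frac{1}{11}\right)} = - \frac{8}{- \frac{21}{11}} = \left(-8\right) \left(- \frac{11}{21}\right) = \frac{88}{21} \approx 4.1905$)
$V = \frac{415}{21}$ ($V = \frac{88}{21} \cdot 4 + 3 = \frac{352}{21} + 3 = \frac{415}{21} \approx 19.762$)
$V 44 = \frac{415}{21} \cdot 44 = \frac{18260}{21}$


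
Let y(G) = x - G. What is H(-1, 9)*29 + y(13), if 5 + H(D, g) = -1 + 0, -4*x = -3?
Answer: -745/4 ≈ -186.25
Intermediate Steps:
x = ¾ (x = -¼*(-3) = ¾ ≈ 0.75000)
H(D, g) = -6 (H(D, g) = -5 + (-1 + 0) = -5 - 1 = -6)
y(G) = ¾ - G
H(-1, 9)*29 + y(13) = -6*29 + (¾ - 1*13) = -174 + (¾ - 13) = -174 - 49/4 = -745/4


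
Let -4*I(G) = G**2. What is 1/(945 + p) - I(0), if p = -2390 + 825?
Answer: -1/620 ≈ -0.0016129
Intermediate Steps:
p = -1565
I(G) = -G**2/4
1/(945 + p) - I(0) = 1/(945 - 1565) - (-1)*0**2/4 = 1/(-620) - (-1)*0/4 = -1/620 - 1*0 = -1/620 + 0 = -1/620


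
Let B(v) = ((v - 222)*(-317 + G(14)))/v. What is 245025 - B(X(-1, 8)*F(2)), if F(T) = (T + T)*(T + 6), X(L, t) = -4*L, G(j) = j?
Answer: 15667359/64 ≈ 2.4480e+5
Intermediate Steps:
F(T) = 2*T*(6 + T) (F(T) = (2*T)*(6 + T) = 2*T*(6 + T))
B(v) = (67266 - 303*v)/v (B(v) = ((v - 222)*(-317 + 14))/v = ((-222 + v)*(-303))/v = (67266 - 303*v)/v)
245025 - B(X(-1, 8)*F(2)) = 245025 - (-303 + 67266/(((-4*(-1))*(2*2*(6 + 2))))) = 245025 - (-303 + 67266/((4*(2*2*8)))) = 245025 - (-303 + 67266/((4*32))) = 245025 - (-303 + 67266/128) = 245025 - (-303 + 67266*(1/128)) = 245025 - (-303 + 33633/64) = 245025 - 1*14241/64 = 245025 - 14241/64 = 15667359/64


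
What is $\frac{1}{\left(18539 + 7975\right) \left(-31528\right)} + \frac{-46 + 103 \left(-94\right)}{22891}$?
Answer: $- \frac{8131960060267}{19135351276272} \approx -0.42497$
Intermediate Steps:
$\frac{1}{\left(18539 + 7975\right) \left(-31528\right)} + \frac{-46 + 103 \left(-94\right)}{22891} = \frac{1}{26514} \left(- \frac{1}{31528}\right) + \left(-46 - 9682\right) \frac{1}{22891} = \frac{1}{26514} \left(- \frac{1}{31528}\right) - \frac{9728}{22891} = - \frac{1}{835933392} - \frac{9728}{22891} = - \frac{8131960060267}{19135351276272}$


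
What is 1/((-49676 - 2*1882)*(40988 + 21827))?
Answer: -1/3356833600 ≈ -2.9790e-10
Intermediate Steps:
1/((-49676 - 2*1882)*(40988 + 21827)) = 1/((-49676 - 3764)*62815) = 1/(-53440*62815) = 1/(-3356833600) = -1/3356833600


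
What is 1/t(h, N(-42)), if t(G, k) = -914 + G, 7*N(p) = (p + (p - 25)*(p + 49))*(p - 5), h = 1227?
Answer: 1/313 ≈ 0.0031949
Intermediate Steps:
N(p) = (-5 + p)*(p + (-25 + p)*(49 + p))/7 (N(p) = ((p + (p - 25)*(p + 49))*(p - 5))/7 = ((p + (-25 + p)*(49 + p))*(-5 + p))/7 = ((-5 + p)*(p + (-25 + p)*(49 + p)))/7 = (-5 + p)*(p + (-25 + p)*(49 + p))/7)
1/t(h, N(-42)) = 1/(-914 + 1227) = 1/313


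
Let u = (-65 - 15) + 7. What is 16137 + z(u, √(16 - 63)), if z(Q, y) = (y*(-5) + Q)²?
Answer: 20291 + 730*I*√47 ≈ 20291.0 + 5004.6*I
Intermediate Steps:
u = -73 (u = -80 + 7 = -73)
z(Q, y) = (Q - 5*y)² (z(Q, y) = (-5*y + Q)² = (Q - 5*y)²)
16137 + z(u, √(16 - 63)) = 16137 + (-73 - 5*√(16 - 63))² = 16137 + (-73 - 5*I*√47)²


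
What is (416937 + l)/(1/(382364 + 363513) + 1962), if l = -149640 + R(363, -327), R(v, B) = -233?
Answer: 199196895128/1463410675 ≈ 136.12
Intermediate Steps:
l = -149873 (l = -149640 - 233 = -149873)
(416937 + l)/(1/(382364 + 363513) + 1962) = (416937 - 149873)/(1/(382364 + 363513) + 1962) = 267064/(1/745877 + 1962) = 267064/(1463410675/745877) = 267064*(745877/1463410675) = 199196895128/1463410675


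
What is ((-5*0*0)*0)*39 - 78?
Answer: -78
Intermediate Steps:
((-5*0*0)*0)*39 - 78 = ((0*0)*0)*39 - 78 = (0*0)*39 - 78 = 0*39 - 78 = 0 - 78 = -78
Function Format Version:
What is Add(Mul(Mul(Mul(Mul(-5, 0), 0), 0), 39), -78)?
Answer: -78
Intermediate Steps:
Add(Mul(Mul(Mul(Mul(-5, 0), 0), 0), 39), -78) = Add(Mul(Mul(Mul(0, 0), 0), 39), -78) = Add(Mul(Mul(0, 0), 39), -78) = Add(Mul(0, 39), -78) = Add(0, -78) = -78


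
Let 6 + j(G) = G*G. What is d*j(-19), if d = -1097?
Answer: -389435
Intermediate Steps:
j(G) = -6 + G² (j(G) = -6 + G*G = -6 + G²)
d*j(-19) = -1097*(-6 + (-19)²) = -1097*(-6 + 361) = -1097*355 = -389435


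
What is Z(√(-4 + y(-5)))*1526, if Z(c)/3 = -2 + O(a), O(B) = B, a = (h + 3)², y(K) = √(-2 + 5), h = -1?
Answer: 9156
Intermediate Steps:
y(K) = √3
a = 4 (a = (-1 + 3)² = 2² = 4)
Z(c) = 6 (Z(c) = 3*(-2 + 4) = 3*2 = 6)
Z(√(-4 + y(-5)))*1526 = 6*1526 = 9156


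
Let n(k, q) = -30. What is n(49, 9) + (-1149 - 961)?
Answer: -2140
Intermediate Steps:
n(49, 9) + (-1149 - 961) = -30 + (-1149 - 961) = -30 - 2110 = -2140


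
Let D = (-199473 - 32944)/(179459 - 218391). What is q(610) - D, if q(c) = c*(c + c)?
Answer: 28972961983/38932 ≈ 7.4419e+5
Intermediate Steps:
q(c) = 2*c² (q(c) = c*(2*c) = 2*c²)
D = 232417/38932 (D = -232417/(-38932) = -232417*(-1/38932) = 232417/38932 ≈ 5.9698)
q(610) - D = 2*610² - 1*232417/38932 = 2*372100 - 232417/38932 = 744200 - 232417/38932 = 28972961983/38932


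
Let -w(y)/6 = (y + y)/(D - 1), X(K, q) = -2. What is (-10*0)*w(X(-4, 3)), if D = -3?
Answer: 0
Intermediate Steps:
w(y) = 3*y (w(y) = -6*(y + y)/(-3 - 1) = -6*2*y/(-4) = -6*2*y*(-1)/4 = -(-3)*y = 3*y)
(-10*0)*w(X(-4, 3)) = (-10*0)*(3*(-2)) = 0*(-6) = 0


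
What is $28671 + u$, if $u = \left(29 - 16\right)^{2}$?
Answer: $28840$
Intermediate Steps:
$u = 169$ ($u = 13^{2} = 169$)
$28671 + u = 28671 + 169 = 28840$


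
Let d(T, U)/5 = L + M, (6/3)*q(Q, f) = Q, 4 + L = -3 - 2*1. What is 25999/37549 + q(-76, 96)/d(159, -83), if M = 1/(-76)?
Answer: 197488087/128605325 ≈ 1.5356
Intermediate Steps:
L = -9 (L = -4 + (-3 - 2*1) = -4 + (-3 - 2) = -4 - 5 = -9)
q(Q, f) = Q/2
M = -1/76 ≈ -0.013158
d(T, U) = -3425/76 (d(T, U) = 5*(-9 - 1/76) = 5*(-685/76) = -3425/76)
25999/37549 + q(-76, 96)/d(159, -83) = 25999/37549 + ((½)*(-76))/(-3425/76) = 25999*(1/37549) - 38*(-76/3425) = 25999/37549 + 2888/3425 = 197488087/128605325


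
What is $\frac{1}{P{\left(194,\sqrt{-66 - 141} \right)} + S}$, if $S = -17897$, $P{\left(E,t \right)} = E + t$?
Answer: $- \frac{1967}{34821824} - \frac{i \sqrt{23}}{104465472} \approx -5.6488 \cdot 10^{-5} - 4.5908 \cdot 10^{-8} i$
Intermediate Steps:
$\frac{1}{P{\left(194,\sqrt{-66 - 141} \right)} + S} = \frac{1}{\left(194 + \sqrt{-66 - 141}\right) - 17897} = \frac{1}{\left(194 + \sqrt{-207}\right) - 17897} = \frac{1}{\left(194 + 3 i \sqrt{23}\right) - 17897} = \frac{1}{-17703 + 3 i \sqrt{23}}$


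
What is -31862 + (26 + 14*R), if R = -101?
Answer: -33250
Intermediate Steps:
-31862 + (26 + 14*R) = -31862 + (26 + 14*(-101)) = -31862 + (26 - 1414) = -31862 - 1388 = -33250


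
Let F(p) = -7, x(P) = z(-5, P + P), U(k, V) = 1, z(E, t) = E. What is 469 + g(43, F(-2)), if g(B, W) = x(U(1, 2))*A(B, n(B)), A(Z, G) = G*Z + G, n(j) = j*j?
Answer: -406311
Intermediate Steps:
x(P) = -5
n(j) = j²
A(Z, G) = G + G*Z
g(B, W) = -5*B²*(1 + B)
469 + g(43, F(-2)) = 469 + 5*43²*(-1 - 1*43) = 469 + 5*1849*(-1 - 43) = 469 + 5*1849*(-44) = 469 - 406780 = -406311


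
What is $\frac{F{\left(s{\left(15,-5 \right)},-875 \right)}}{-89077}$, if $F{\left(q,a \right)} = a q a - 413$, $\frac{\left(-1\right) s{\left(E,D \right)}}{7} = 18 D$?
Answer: $- \frac{482343337}{89077} \approx -5414.9$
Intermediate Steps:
$s{\left(E,D \right)} = - 126 D$ ($s{\left(E,D \right)} = - 7 \cdot 18 D = - 126 D$)
$F{\left(q,a \right)} = -413 + q a^{2}$ ($F{\left(q,a \right)} = q a^{2} - 413 = -413 + q a^{2}$)
$\frac{F{\left(s{\left(15,-5 \right)},-875 \right)}}{-89077} = \frac{-413 + \left(-126\right) \left(-5\right) \left(-875\right)^{2}}{-89077} = \left(-413 + 630 \cdot 765625\right) \left(- \frac{1}{89077}\right) = \left(-413 + 482343750\right) \left(- \frac{1}{89077}\right) = 482343337 \left(- \frac{1}{89077}\right) = - \frac{482343337}{89077}$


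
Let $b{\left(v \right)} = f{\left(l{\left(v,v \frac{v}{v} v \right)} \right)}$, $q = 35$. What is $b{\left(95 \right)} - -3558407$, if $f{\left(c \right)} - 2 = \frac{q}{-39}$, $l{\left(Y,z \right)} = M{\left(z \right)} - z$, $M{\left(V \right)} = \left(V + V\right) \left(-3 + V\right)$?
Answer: $\frac{138777916}{39} \approx 3.5584 \cdot 10^{6}$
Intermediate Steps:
$M{\left(V \right)} = 2 V \left(-3 + V\right)$
$l{\left(Y,z \right)} = - z + 2 z \left(-3 + z\right)$ ($l{\left(Y,z \right)} = 2 z \left(-3 + z\right) - z = - z + 2 z \left(-3 + z\right)$)
$f{\left(c \right)} = \frac{43}{39}$ ($f{\left(c \right)} = 2 + \frac{35}{-39} = 2 + 35 \left(- \frac{1}{39}\right) = 2 - \frac{35}{39} = \frac{43}{39}$)
$b{\left(v \right)} = \frac{43}{39}$
$b{\left(95 \right)} - -3558407 = \frac{43}{39} - -3558407 = \frac{43}{39} + 3558407 = \frac{138777916}{39}$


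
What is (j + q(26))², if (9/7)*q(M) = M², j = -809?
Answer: 6497401/81 ≈ 80215.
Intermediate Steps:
q(M) = 7*M²/9
(j + q(26))² = (-809 + (7/9)*26²)² = (-809 + (7/9)*676)² = (-809 + 4732/9)² = (-2549/9)² = 6497401/81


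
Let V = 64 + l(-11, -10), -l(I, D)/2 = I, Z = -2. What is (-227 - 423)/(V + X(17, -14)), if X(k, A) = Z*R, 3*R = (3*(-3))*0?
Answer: -325/43 ≈ -7.5581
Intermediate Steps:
R = 0 (R = ((3*(-3))*0)/3 = (-9*0)/3 = (⅓)*0 = 0)
l(I, D) = -2*I
X(k, A) = 0 (X(k, A) = -2*0 = 0)
V = 86 (V = 64 - 2*(-11) = 64 + 22 = 86)
(-227 - 423)/(V + X(17, -14)) = (-227 - 423)/(86 + 0) = -650/86 = -650*1/86 = -325/43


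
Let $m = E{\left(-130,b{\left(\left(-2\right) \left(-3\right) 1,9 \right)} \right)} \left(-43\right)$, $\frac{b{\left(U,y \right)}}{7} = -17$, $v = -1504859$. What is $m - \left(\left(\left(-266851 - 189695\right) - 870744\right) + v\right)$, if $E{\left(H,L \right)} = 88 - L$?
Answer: $2823248$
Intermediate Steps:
$b{\left(U,y \right)} = -119$ ($b{\left(U,y \right)} = 7 \left(-17\right) = -119$)
$m = -8901$ ($m = \left(88 - -119\right) \left(-43\right) = \left(88 + 119\right) \left(-43\right) = 207 \left(-43\right) = -8901$)
$m - \left(\left(\left(-266851 - 189695\right) - 870744\right) + v\right) = -8901 - \left(\left(\left(-266851 - 189695\right) - 870744\right) - 1504859\right) = -8901 - \left(\left(-456546 - 870744\right) - 1504859\right) = -8901 - \left(-1327290 - 1504859\right) = -8901 - -2832149 = -8901 + 2832149 = 2823248$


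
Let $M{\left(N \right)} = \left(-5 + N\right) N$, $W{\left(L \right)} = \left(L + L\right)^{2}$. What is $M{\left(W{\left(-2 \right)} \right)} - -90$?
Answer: $266$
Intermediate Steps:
$W{\left(L \right)} = 4 L^{2}$ ($W{\left(L \right)} = \left(2 L\right)^{2} = 4 L^{2}$)
$M{\left(N \right)} = N \left(-5 + N\right)$
$M{\left(W{\left(-2 \right)} \right)} - -90 = 4 \left(-2\right)^{2} \left(-5 + 4 \left(-2\right)^{2}\right) - -90 = 4 \cdot 4 \left(-5 + 4 \cdot 4\right) + 90 = 16 \left(-5 + 16\right) + 90 = 16 \cdot 11 + 90 = 176 + 90 = 266$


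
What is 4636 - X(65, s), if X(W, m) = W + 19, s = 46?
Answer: 4552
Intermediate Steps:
X(W, m) = 19 + W
4636 - X(65, s) = 4636 - (19 + 65) = 4636 - 1*84 = 4636 - 84 = 4552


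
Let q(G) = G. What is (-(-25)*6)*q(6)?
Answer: 900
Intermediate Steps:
(-(-25)*6)*q(6) = -(-25)*6*6 = -5*(-30)*6 = 150*6 = 900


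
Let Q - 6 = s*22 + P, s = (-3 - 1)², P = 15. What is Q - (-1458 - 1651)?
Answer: 3482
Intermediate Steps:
s = 16 (s = (-4)² = 16)
Q = 373 (Q = 6 + (16*22 + 15) = 6 + (352 + 15) = 6 + 367 = 373)
Q - (-1458 - 1651) = 373 - (-1458 - 1651) = 373 - 1*(-3109) = 373 + 3109 = 3482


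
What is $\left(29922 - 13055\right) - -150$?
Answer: $17017$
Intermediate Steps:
$\left(29922 - 13055\right) - -150 = 16867 + 150 = 17017$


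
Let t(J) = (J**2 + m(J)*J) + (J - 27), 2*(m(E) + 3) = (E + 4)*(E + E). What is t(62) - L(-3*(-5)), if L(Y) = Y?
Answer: 257382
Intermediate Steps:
m(E) = -3 + E*(4 + E) (m(E) = -3 + ((E + 4)*(E + E))/2 = -3 + ((4 + E)*(2*E))/2 = -3 + (2*E*(4 + E))/2 = -3 + E*(4 + E))
t(J) = -27 + J + J**2 + J*(-3 + J**2 + 4*J) (t(J) = (J**2 + (-3 + J**2 + 4*J)*J) + (J - 27) = (J**2 + J*(-3 + J**2 + 4*J)) + (-27 + J) = -27 + J + J**2 + J*(-3 + J**2 + 4*J))
t(62) - L(-3*(-5)) = (-27 + 62**3 - 2*62 + 5*62**2) - (-3)*(-5) = (-27 + 238328 - 124 + 5*3844) - 1*15 = (-27 + 238328 - 124 + 19220) - 15 = 257397 - 15 = 257382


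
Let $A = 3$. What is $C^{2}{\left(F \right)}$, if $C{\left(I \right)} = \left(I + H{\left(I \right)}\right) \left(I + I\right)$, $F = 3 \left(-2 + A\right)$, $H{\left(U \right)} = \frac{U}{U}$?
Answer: $576$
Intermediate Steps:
$H{\left(U \right)} = 1$
$F = 3$ ($F = 3 \left(-2 + 3\right) = 3 \cdot 1 = 3$)
$C{\left(I \right)} = 2 I \left(1 + I\right)$ ($C{\left(I \right)} = \left(I + 1\right) \left(I + I\right) = \left(1 + I\right) 2 I = 2 I \left(1 + I\right)$)
$C^{2}{\left(F \right)} = \left(2 \cdot 3 \left(1 + 3\right)\right)^{2} = \left(2 \cdot 3 \cdot 4\right)^{2} = 24^{2} = 576$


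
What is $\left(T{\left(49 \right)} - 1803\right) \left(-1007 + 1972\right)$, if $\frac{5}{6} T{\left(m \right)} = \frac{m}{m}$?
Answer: $-1738737$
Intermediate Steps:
$T{\left(m \right)} = \frac{6}{5}$ ($T{\left(m \right)} = \frac{6 \frac{m}{m}}{5} = \frac{6}{5} \cdot 1 = \frac{6}{5}$)
$\left(T{\left(49 \right)} - 1803\right) \left(-1007 + 1972\right) = \left(\frac{6}{5} - 1803\right) \left(-1007 + 1972\right) = \left(- \frac{9009}{5}\right) 965 = -1738737$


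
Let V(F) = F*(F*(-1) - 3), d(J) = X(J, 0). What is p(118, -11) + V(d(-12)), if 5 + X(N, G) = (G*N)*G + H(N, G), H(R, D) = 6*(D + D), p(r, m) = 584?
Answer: 574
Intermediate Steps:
H(R, D) = 12*D (H(R, D) = 6*(2*D) = 12*D)
X(N, G) = -5 + 12*G + N*G**2 (X(N, G) = -5 + ((G*N)*G + 12*G) = -5 + (N*G**2 + 12*G) = -5 + (12*G + N*G**2) = -5 + 12*G + N*G**2)
d(J) = -5 (d(J) = -5 + 12*0 + J*0**2 = -5 + 0 + J*0 = -5 + 0 + 0 = -5)
V(F) = F*(-3 - F) (V(F) = F*(-F - 3) = F*(-3 - F))
p(118, -11) + V(d(-12)) = 584 - 1*(-5)*(3 - 5) = 584 - 1*(-5)*(-2) = 584 - 10 = 574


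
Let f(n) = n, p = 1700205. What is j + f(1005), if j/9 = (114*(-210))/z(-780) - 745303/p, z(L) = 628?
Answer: 4503389499/6844415 ≈ 657.97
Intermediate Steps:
j = -2375247576/6844415 (j = 9*((114*(-210))/628 - 745303/1700205) = 9*(-23940*1/628 - 745303*1/1700205) = 9*(-5985/157 - 57331/130785) = 9*(-791749192/20533245) = -2375247576/6844415 ≈ -347.03)
j + f(1005) = -2375247576/6844415 + 1005 = 4503389499/6844415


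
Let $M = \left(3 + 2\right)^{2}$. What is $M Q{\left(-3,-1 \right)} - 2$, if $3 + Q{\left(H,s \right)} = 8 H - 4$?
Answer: $-777$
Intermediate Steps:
$Q{\left(H,s \right)} = -7 + 8 H$ ($Q{\left(H,s \right)} = -3 + \left(8 H - 4\right) = -3 + \left(-4 + 8 H\right) = -7 + 8 H$)
$M = 25$ ($M = 5^{2} = 25$)
$M Q{\left(-3,-1 \right)} - 2 = 25 \left(-7 + 8 \left(-3\right)\right) - 2 = 25 \left(-7 - 24\right) - 2 = 25 \left(-31\right) - 2 = -775 - 2 = -777$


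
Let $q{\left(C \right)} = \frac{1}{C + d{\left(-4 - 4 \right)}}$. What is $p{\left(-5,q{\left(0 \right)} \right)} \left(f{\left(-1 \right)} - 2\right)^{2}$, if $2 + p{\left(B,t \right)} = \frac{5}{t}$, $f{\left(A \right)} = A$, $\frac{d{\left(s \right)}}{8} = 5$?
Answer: $1782$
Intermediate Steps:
$d{\left(s \right)} = 40$ ($d{\left(s \right)} = 8 \cdot 5 = 40$)
$q{\left(C \right)} = \frac{1}{40 + C}$ ($q{\left(C \right)} = \frac{1}{C + 40} = \frac{1}{40 + C}$)
$p{\left(B,t \right)} = -2 + \frac{5}{t}$
$p{\left(-5,q{\left(0 \right)} \right)} \left(f{\left(-1 \right)} - 2\right)^{2} = \left(-2 + \frac{5}{\frac{1}{40 + 0}}\right) \left(-1 - 2\right)^{2} = \left(-2 + \frac{5}{\frac{1}{40}}\right) \left(-3\right)^{2} = \left(-2 + 5 \frac{1}{\frac{1}{40}}\right) 9 = \left(-2 + 5 \cdot 40\right) 9 = \left(-2 + 200\right) 9 = 198 \cdot 9 = 1782$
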